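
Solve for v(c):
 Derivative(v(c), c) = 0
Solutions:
 v(c) = C1


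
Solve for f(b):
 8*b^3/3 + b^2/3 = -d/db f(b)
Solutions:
 f(b) = C1 - 2*b^4/3 - b^3/9


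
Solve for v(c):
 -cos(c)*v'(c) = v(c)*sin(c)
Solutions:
 v(c) = C1*cos(c)


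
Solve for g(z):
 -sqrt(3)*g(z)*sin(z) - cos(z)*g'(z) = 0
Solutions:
 g(z) = C1*cos(z)^(sqrt(3))


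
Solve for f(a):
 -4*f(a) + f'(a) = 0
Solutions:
 f(a) = C1*exp(4*a)


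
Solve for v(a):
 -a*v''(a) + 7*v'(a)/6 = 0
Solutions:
 v(a) = C1 + C2*a^(13/6)


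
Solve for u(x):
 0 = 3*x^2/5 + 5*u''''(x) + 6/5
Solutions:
 u(x) = C1 + C2*x + C3*x^2 + C4*x^3 - x^6/3000 - x^4/100


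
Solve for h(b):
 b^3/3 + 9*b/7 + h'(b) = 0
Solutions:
 h(b) = C1 - b^4/12 - 9*b^2/14


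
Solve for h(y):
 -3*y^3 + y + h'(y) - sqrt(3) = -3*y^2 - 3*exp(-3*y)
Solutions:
 h(y) = C1 + 3*y^4/4 - y^3 - y^2/2 + sqrt(3)*y + exp(-3*y)


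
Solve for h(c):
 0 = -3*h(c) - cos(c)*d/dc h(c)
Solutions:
 h(c) = C1*(sin(c) - 1)^(3/2)/(sin(c) + 1)^(3/2)


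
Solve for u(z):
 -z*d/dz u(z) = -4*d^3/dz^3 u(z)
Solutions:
 u(z) = C1 + Integral(C2*airyai(2^(1/3)*z/2) + C3*airybi(2^(1/3)*z/2), z)


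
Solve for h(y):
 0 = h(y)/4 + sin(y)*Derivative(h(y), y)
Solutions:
 h(y) = C1*(cos(y) + 1)^(1/8)/(cos(y) - 1)^(1/8)


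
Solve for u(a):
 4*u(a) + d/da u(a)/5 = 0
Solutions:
 u(a) = C1*exp(-20*a)


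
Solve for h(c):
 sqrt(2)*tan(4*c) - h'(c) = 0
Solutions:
 h(c) = C1 - sqrt(2)*log(cos(4*c))/4


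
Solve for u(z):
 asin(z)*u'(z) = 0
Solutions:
 u(z) = C1


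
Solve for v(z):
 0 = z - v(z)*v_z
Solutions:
 v(z) = -sqrt(C1 + z^2)
 v(z) = sqrt(C1 + z^2)


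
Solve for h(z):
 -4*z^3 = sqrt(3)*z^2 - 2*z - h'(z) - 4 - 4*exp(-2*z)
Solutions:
 h(z) = C1 + z^4 + sqrt(3)*z^3/3 - z^2 - 4*z + 2*exp(-2*z)


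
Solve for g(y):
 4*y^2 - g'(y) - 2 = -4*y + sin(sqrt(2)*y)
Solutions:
 g(y) = C1 + 4*y^3/3 + 2*y^2 - 2*y + sqrt(2)*cos(sqrt(2)*y)/2


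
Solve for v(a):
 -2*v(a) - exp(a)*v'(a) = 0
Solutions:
 v(a) = C1*exp(2*exp(-a))


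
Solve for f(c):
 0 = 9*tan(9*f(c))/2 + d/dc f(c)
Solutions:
 f(c) = -asin(C1*exp(-81*c/2))/9 + pi/9
 f(c) = asin(C1*exp(-81*c/2))/9


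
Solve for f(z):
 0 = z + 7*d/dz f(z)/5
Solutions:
 f(z) = C1 - 5*z^2/14


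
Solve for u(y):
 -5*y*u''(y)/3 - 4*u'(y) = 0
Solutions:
 u(y) = C1 + C2/y^(7/5)


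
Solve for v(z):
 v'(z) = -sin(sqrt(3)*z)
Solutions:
 v(z) = C1 + sqrt(3)*cos(sqrt(3)*z)/3


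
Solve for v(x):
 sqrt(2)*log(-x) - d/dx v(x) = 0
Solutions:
 v(x) = C1 + sqrt(2)*x*log(-x) - sqrt(2)*x


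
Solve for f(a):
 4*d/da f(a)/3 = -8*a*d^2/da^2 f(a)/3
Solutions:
 f(a) = C1 + C2*sqrt(a)


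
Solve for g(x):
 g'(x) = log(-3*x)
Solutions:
 g(x) = C1 + x*log(-x) + x*(-1 + log(3))


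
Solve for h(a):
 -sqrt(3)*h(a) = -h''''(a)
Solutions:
 h(a) = C1*exp(-3^(1/8)*a) + C2*exp(3^(1/8)*a) + C3*sin(3^(1/8)*a) + C4*cos(3^(1/8)*a)


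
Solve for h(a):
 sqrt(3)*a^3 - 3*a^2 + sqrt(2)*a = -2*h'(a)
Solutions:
 h(a) = C1 - sqrt(3)*a^4/8 + a^3/2 - sqrt(2)*a^2/4


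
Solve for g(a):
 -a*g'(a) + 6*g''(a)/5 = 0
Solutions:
 g(a) = C1 + C2*erfi(sqrt(15)*a/6)


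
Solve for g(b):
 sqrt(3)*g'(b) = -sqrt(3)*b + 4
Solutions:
 g(b) = C1 - b^2/2 + 4*sqrt(3)*b/3


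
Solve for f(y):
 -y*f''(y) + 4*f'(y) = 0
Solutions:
 f(y) = C1 + C2*y^5


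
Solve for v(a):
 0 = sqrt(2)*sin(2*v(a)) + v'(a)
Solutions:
 v(a) = pi - acos((-C1 - exp(4*sqrt(2)*a))/(C1 - exp(4*sqrt(2)*a)))/2
 v(a) = acos((-C1 - exp(4*sqrt(2)*a))/(C1 - exp(4*sqrt(2)*a)))/2


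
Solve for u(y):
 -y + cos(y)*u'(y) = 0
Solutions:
 u(y) = C1 + Integral(y/cos(y), y)


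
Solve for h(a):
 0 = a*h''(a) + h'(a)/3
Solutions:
 h(a) = C1 + C2*a^(2/3)


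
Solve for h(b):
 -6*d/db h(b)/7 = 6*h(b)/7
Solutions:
 h(b) = C1*exp(-b)


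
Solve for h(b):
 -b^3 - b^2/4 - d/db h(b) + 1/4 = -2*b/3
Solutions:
 h(b) = C1 - b^4/4 - b^3/12 + b^2/3 + b/4


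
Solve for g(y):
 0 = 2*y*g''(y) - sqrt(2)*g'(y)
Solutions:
 g(y) = C1 + C2*y^(sqrt(2)/2 + 1)


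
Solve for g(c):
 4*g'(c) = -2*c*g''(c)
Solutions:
 g(c) = C1 + C2/c


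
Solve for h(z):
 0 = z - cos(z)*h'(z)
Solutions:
 h(z) = C1 + Integral(z/cos(z), z)


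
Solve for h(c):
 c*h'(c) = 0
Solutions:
 h(c) = C1


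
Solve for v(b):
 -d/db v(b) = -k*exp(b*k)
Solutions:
 v(b) = C1 + exp(b*k)


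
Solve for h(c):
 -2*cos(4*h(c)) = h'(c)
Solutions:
 h(c) = -asin((C1 + exp(16*c))/(C1 - exp(16*c)))/4 + pi/4
 h(c) = asin((C1 + exp(16*c))/(C1 - exp(16*c)))/4


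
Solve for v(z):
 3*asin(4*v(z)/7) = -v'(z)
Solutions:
 Integral(1/asin(4*_y/7), (_y, v(z))) = C1 - 3*z


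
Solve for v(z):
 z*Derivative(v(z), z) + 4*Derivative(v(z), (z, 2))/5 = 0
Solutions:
 v(z) = C1 + C2*erf(sqrt(10)*z/4)


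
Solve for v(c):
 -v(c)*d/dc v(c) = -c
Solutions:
 v(c) = -sqrt(C1 + c^2)
 v(c) = sqrt(C1 + c^2)


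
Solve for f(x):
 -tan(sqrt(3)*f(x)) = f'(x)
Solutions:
 f(x) = sqrt(3)*(pi - asin(C1*exp(-sqrt(3)*x)))/3
 f(x) = sqrt(3)*asin(C1*exp(-sqrt(3)*x))/3


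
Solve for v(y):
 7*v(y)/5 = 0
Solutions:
 v(y) = 0


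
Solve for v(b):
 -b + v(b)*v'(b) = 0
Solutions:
 v(b) = -sqrt(C1 + b^2)
 v(b) = sqrt(C1 + b^2)


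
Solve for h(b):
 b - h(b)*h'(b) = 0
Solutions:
 h(b) = -sqrt(C1 + b^2)
 h(b) = sqrt(C1 + b^2)


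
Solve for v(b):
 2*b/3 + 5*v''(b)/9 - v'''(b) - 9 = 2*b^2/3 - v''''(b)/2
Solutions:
 v(b) = C1 + C2*b + b^4/10 + 13*b^3/25 + 2457*b^2/250 + (C3*sin(b/3) + C4*cos(b/3))*exp(b)


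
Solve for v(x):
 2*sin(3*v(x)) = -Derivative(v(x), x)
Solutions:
 v(x) = -acos((-C1 - exp(12*x))/(C1 - exp(12*x)))/3 + 2*pi/3
 v(x) = acos((-C1 - exp(12*x))/(C1 - exp(12*x)))/3


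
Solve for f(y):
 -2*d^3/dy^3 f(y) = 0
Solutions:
 f(y) = C1 + C2*y + C3*y^2


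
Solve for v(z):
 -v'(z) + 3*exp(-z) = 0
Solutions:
 v(z) = C1 - 3*exp(-z)


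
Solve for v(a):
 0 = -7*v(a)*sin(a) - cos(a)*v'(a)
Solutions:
 v(a) = C1*cos(a)^7


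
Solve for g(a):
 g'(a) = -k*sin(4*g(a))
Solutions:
 g(a) = -acos((-C1 - exp(8*a*k))/(C1 - exp(8*a*k)))/4 + pi/2
 g(a) = acos((-C1 - exp(8*a*k))/(C1 - exp(8*a*k)))/4


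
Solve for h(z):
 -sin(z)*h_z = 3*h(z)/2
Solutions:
 h(z) = C1*(cos(z) + 1)^(3/4)/(cos(z) - 1)^(3/4)


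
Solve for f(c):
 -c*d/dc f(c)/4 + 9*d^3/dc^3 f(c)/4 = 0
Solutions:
 f(c) = C1 + Integral(C2*airyai(3^(1/3)*c/3) + C3*airybi(3^(1/3)*c/3), c)


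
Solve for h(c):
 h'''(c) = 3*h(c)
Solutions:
 h(c) = C3*exp(3^(1/3)*c) + (C1*sin(3^(5/6)*c/2) + C2*cos(3^(5/6)*c/2))*exp(-3^(1/3)*c/2)


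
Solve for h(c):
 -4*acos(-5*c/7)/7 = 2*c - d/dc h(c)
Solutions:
 h(c) = C1 + c^2 + 4*c*acos(-5*c/7)/7 + 4*sqrt(49 - 25*c^2)/35


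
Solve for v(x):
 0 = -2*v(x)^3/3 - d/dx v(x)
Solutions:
 v(x) = -sqrt(6)*sqrt(-1/(C1 - 2*x))/2
 v(x) = sqrt(6)*sqrt(-1/(C1 - 2*x))/2


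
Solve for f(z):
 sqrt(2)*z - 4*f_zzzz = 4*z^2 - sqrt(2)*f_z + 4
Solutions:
 f(z) = C1 + C4*exp(sqrt(2)*z/2) + 2*sqrt(2)*z^3/3 - z^2/2 + 2*sqrt(2)*z + (C2*sin(sqrt(6)*z/4) + C3*cos(sqrt(6)*z/4))*exp(-sqrt(2)*z/4)


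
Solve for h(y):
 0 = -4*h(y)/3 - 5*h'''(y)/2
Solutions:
 h(y) = C3*exp(-2*15^(2/3)*y/15) + (C1*sin(3^(1/6)*5^(2/3)*y/5) + C2*cos(3^(1/6)*5^(2/3)*y/5))*exp(15^(2/3)*y/15)


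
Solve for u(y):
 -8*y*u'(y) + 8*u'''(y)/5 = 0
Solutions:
 u(y) = C1 + Integral(C2*airyai(5^(1/3)*y) + C3*airybi(5^(1/3)*y), y)


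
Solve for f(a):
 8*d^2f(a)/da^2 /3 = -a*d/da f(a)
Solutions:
 f(a) = C1 + C2*erf(sqrt(3)*a/4)


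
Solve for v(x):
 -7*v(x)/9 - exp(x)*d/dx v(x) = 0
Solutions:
 v(x) = C1*exp(7*exp(-x)/9)


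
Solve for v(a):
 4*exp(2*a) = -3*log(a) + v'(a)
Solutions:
 v(a) = C1 + 3*a*log(a) - 3*a + 2*exp(2*a)


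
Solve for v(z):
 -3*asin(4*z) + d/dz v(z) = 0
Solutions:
 v(z) = C1 + 3*z*asin(4*z) + 3*sqrt(1 - 16*z^2)/4


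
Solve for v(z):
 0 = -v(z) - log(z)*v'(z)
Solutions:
 v(z) = C1*exp(-li(z))


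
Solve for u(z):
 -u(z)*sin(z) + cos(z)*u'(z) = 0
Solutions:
 u(z) = C1/cos(z)


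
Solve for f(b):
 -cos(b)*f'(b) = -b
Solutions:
 f(b) = C1 + Integral(b/cos(b), b)


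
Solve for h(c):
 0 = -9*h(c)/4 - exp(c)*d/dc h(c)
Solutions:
 h(c) = C1*exp(9*exp(-c)/4)


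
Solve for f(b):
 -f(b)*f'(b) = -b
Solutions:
 f(b) = -sqrt(C1 + b^2)
 f(b) = sqrt(C1 + b^2)


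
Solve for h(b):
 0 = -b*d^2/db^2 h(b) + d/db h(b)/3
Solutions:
 h(b) = C1 + C2*b^(4/3)


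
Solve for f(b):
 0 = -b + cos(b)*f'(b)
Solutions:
 f(b) = C1 + Integral(b/cos(b), b)


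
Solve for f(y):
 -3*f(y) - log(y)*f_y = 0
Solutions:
 f(y) = C1*exp(-3*li(y))


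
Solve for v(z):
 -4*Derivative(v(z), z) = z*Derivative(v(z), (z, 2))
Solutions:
 v(z) = C1 + C2/z^3


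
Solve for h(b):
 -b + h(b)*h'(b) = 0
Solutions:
 h(b) = -sqrt(C1 + b^2)
 h(b) = sqrt(C1 + b^2)


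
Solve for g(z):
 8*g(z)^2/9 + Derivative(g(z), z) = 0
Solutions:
 g(z) = 9/(C1 + 8*z)


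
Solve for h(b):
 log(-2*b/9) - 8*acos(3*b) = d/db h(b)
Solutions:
 h(b) = C1 + b*log(-b) - 8*b*acos(3*b) - 2*b*log(3) - b + b*log(2) + 8*sqrt(1 - 9*b^2)/3


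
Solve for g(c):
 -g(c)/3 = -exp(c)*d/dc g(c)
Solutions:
 g(c) = C1*exp(-exp(-c)/3)


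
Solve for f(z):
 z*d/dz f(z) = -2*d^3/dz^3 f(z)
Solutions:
 f(z) = C1 + Integral(C2*airyai(-2^(2/3)*z/2) + C3*airybi(-2^(2/3)*z/2), z)


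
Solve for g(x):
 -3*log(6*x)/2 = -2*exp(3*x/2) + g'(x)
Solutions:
 g(x) = C1 - 3*x*log(x)/2 + 3*x*(1 - log(6))/2 + 4*exp(3*x/2)/3


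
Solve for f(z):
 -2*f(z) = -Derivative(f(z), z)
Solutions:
 f(z) = C1*exp(2*z)


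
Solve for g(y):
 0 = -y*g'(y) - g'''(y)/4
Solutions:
 g(y) = C1 + Integral(C2*airyai(-2^(2/3)*y) + C3*airybi(-2^(2/3)*y), y)


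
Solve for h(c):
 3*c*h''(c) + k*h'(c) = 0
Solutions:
 h(c) = C1 + c^(1 - re(k)/3)*(C2*sin(log(c)*Abs(im(k))/3) + C3*cos(log(c)*im(k)/3))


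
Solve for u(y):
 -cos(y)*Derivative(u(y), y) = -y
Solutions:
 u(y) = C1 + Integral(y/cos(y), y)


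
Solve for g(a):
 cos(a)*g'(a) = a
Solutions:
 g(a) = C1 + Integral(a/cos(a), a)


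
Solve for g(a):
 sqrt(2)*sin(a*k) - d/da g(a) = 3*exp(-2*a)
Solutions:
 g(a) = C1 + 3*exp(-2*a)/2 - sqrt(2)*cos(a*k)/k


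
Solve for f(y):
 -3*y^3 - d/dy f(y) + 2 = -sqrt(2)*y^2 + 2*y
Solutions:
 f(y) = C1 - 3*y^4/4 + sqrt(2)*y^3/3 - y^2 + 2*y


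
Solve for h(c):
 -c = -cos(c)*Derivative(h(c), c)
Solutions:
 h(c) = C1 + Integral(c/cos(c), c)


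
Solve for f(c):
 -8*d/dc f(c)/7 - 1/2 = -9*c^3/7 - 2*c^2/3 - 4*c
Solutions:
 f(c) = C1 + 9*c^4/32 + 7*c^3/36 + 7*c^2/4 - 7*c/16


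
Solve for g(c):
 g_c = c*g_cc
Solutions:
 g(c) = C1 + C2*c^2


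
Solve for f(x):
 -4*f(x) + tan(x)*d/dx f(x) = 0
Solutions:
 f(x) = C1*sin(x)^4


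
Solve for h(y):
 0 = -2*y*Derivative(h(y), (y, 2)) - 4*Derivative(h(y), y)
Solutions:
 h(y) = C1 + C2/y


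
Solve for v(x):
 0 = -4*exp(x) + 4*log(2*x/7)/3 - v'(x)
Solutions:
 v(x) = C1 + 4*x*log(x)/3 + 4*x*(-log(7) - 1 + log(2))/3 - 4*exp(x)


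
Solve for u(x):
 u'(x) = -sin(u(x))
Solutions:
 u(x) = -acos((-C1 - exp(2*x))/(C1 - exp(2*x))) + 2*pi
 u(x) = acos((-C1 - exp(2*x))/(C1 - exp(2*x)))


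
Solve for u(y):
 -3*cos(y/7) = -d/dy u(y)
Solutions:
 u(y) = C1 + 21*sin(y/7)


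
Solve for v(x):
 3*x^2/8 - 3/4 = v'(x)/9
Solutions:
 v(x) = C1 + 9*x^3/8 - 27*x/4


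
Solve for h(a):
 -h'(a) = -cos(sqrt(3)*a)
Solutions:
 h(a) = C1 + sqrt(3)*sin(sqrt(3)*a)/3


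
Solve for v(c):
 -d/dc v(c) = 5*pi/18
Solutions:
 v(c) = C1 - 5*pi*c/18


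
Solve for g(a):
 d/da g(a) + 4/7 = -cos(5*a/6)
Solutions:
 g(a) = C1 - 4*a/7 - 6*sin(5*a/6)/5


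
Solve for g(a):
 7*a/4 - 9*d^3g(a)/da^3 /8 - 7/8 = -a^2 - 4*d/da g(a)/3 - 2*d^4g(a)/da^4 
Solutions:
 g(a) = C1 + C2*exp(a*(27*3^(1/3)/(64*sqrt(3934) + 4015)^(1/3) + 18 + 3^(2/3)*(64*sqrt(3934) + 4015)^(1/3))/96)*sin(3^(1/6)*a*(-(64*sqrt(3934) + 4015)^(1/3) + 9*3^(2/3)/(64*sqrt(3934) + 4015)^(1/3))/32) + C3*exp(a*(27*3^(1/3)/(64*sqrt(3934) + 4015)^(1/3) + 18 + 3^(2/3)*(64*sqrt(3934) + 4015)^(1/3))/96)*cos(3^(1/6)*a*(-(64*sqrt(3934) + 4015)^(1/3) + 9*3^(2/3)/(64*sqrt(3934) + 4015)^(1/3))/32) + C4*exp(a*(-3^(2/3)*(64*sqrt(3934) + 4015)^(1/3) - 27*3^(1/3)/(64*sqrt(3934) + 4015)^(1/3) + 9)/48) - a^3/4 - 21*a^2/32 - 39*a/64


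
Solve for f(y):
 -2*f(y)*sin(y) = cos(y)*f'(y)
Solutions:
 f(y) = C1*cos(y)^2


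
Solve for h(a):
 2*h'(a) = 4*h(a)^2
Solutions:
 h(a) = -1/(C1 + 2*a)


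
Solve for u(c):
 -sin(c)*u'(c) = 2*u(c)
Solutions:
 u(c) = C1*(cos(c) + 1)/(cos(c) - 1)


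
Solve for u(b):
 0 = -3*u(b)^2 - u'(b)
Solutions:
 u(b) = 1/(C1 + 3*b)


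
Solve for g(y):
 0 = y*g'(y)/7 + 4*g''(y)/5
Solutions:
 g(y) = C1 + C2*erf(sqrt(70)*y/28)


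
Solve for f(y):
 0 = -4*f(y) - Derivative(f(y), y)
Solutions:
 f(y) = C1*exp(-4*y)


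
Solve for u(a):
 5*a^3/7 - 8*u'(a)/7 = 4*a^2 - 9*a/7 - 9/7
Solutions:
 u(a) = C1 + 5*a^4/32 - 7*a^3/6 + 9*a^2/16 + 9*a/8


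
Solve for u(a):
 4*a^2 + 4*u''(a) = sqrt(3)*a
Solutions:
 u(a) = C1 + C2*a - a^4/12 + sqrt(3)*a^3/24


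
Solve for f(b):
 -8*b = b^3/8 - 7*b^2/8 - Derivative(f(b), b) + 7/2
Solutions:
 f(b) = C1 + b^4/32 - 7*b^3/24 + 4*b^2 + 7*b/2


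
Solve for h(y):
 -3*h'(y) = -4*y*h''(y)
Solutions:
 h(y) = C1 + C2*y^(7/4)


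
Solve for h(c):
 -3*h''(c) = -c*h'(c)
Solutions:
 h(c) = C1 + C2*erfi(sqrt(6)*c/6)


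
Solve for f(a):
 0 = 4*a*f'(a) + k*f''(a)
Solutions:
 f(a) = C1 + C2*sqrt(k)*erf(sqrt(2)*a*sqrt(1/k))


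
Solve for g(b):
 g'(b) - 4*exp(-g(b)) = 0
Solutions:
 g(b) = log(C1 + 4*b)


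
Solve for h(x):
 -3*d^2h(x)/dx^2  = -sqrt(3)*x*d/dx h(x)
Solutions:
 h(x) = C1 + C2*erfi(sqrt(2)*3^(3/4)*x/6)


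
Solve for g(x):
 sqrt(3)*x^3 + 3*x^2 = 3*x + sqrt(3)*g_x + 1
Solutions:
 g(x) = C1 + x^4/4 + sqrt(3)*x^3/3 - sqrt(3)*x^2/2 - sqrt(3)*x/3


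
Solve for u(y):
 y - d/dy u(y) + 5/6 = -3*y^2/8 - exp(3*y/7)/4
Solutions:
 u(y) = C1 + y^3/8 + y^2/2 + 5*y/6 + 7*exp(3*y/7)/12


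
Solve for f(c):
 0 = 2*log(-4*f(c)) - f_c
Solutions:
 -Integral(1/(log(-_y) + 2*log(2)), (_y, f(c)))/2 = C1 - c


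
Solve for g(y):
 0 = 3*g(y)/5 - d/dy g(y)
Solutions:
 g(y) = C1*exp(3*y/5)


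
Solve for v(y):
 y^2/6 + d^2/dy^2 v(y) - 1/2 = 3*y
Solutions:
 v(y) = C1 + C2*y - y^4/72 + y^3/2 + y^2/4


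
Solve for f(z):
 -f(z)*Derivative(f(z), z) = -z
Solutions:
 f(z) = -sqrt(C1 + z^2)
 f(z) = sqrt(C1 + z^2)


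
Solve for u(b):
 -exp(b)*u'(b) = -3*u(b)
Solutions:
 u(b) = C1*exp(-3*exp(-b))


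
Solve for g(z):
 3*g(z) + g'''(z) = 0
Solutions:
 g(z) = C3*exp(-3^(1/3)*z) + (C1*sin(3^(5/6)*z/2) + C2*cos(3^(5/6)*z/2))*exp(3^(1/3)*z/2)


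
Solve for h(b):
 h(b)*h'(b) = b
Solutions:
 h(b) = -sqrt(C1 + b^2)
 h(b) = sqrt(C1 + b^2)


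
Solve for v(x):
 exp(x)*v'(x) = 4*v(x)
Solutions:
 v(x) = C1*exp(-4*exp(-x))


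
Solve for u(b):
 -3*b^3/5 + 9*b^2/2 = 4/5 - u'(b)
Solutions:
 u(b) = C1 + 3*b^4/20 - 3*b^3/2 + 4*b/5


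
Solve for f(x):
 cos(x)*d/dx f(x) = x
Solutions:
 f(x) = C1 + Integral(x/cos(x), x)


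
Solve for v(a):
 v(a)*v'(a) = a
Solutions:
 v(a) = -sqrt(C1 + a^2)
 v(a) = sqrt(C1 + a^2)


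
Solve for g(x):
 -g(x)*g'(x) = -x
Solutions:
 g(x) = -sqrt(C1 + x^2)
 g(x) = sqrt(C1 + x^2)


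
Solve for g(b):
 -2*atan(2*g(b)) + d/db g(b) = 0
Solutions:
 Integral(1/atan(2*_y), (_y, g(b))) = C1 + 2*b


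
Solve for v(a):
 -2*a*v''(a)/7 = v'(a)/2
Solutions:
 v(a) = C1 + C2/a^(3/4)


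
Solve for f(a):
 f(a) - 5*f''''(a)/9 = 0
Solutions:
 f(a) = C1*exp(-sqrt(3)*5^(3/4)*a/5) + C2*exp(sqrt(3)*5^(3/4)*a/5) + C3*sin(sqrt(3)*5^(3/4)*a/5) + C4*cos(sqrt(3)*5^(3/4)*a/5)


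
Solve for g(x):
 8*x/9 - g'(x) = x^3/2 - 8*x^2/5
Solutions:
 g(x) = C1 - x^4/8 + 8*x^3/15 + 4*x^2/9


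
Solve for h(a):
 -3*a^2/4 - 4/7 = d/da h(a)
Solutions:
 h(a) = C1 - a^3/4 - 4*a/7


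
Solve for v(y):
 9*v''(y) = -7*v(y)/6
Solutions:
 v(y) = C1*sin(sqrt(42)*y/18) + C2*cos(sqrt(42)*y/18)


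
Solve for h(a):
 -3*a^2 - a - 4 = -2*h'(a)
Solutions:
 h(a) = C1 + a^3/2 + a^2/4 + 2*a


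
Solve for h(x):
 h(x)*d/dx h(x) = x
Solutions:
 h(x) = -sqrt(C1 + x^2)
 h(x) = sqrt(C1 + x^2)


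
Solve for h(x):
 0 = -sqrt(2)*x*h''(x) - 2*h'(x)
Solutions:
 h(x) = C1 + C2*x^(1 - sqrt(2))


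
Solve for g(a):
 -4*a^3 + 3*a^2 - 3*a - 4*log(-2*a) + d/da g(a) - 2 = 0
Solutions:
 g(a) = C1 + a^4 - a^3 + 3*a^2/2 + 4*a*log(-a) + 2*a*(-1 + 2*log(2))


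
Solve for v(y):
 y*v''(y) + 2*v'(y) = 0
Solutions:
 v(y) = C1 + C2/y


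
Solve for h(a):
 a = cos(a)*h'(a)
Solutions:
 h(a) = C1 + Integral(a/cos(a), a)


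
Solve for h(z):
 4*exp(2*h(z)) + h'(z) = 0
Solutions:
 h(z) = log(-sqrt(-1/(C1 - 4*z))) - log(2)/2
 h(z) = log(-1/(C1 - 4*z))/2 - log(2)/2


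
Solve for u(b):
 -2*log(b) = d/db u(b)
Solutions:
 u(b) = C1 - 2*b*log(b) + 2*b


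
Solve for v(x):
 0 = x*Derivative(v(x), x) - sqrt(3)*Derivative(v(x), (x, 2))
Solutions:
 v(x) = C1 + C2*erfi(sqrt(2)*3^(3/4)*x/6)


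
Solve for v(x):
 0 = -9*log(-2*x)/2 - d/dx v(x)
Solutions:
 v(x) = C1 - 9*x*log(-x)/2 + 9*x*(1 - log(2))/2


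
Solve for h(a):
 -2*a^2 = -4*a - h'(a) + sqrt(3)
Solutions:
 h(a) = C1 + 2*a^3/3 - 2*a^2 + sqrt(3)*a


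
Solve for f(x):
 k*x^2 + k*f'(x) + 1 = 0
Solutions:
 f(x) = C1 - x^3/3 - x/k


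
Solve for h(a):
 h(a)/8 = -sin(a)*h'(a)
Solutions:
 h(a) = C1*(cos(a) + 1)^(1/16)/(cos(a) - 1)^(1/16)


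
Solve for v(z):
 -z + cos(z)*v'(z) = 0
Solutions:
 v(z) = C1 + Integral(z/cos(z), z)


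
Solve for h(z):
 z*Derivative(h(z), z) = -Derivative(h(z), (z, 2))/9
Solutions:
 h(z) = C1 + C2*erf(3*sqrt(2)*z/2)


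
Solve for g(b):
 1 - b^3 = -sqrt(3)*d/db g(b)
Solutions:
 g(b) = C1 + sqrt(3)*b^4/12 - sqrt(3)*b/3


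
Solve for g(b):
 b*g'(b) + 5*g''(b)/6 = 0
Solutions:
 g(b) = C1 + C2*erf(sqrt(15)*b/5)


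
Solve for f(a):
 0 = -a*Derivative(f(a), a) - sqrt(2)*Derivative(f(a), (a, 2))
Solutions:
 f(a) = C1 + C2*erf(2^(1/4)*a/2)


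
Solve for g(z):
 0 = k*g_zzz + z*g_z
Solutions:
 g(z) = C1 + Integral(C2*airyai(z*(-1/k)^(1/3)) + C3*airybi(z*(-1/k)^(1/3)), z)


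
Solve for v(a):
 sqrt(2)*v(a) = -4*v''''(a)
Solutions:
 v(a) = (C1*sin(2^(1/8)*a/2) + C2*cos(2^(1/8)*a/2))*exp(-2^(1/8)*a/2) + (C3*sin(2^(1/8)*a/2) + C4*cos(2^(1/8)*a/2))*exp(2^(1/8)*a/2)


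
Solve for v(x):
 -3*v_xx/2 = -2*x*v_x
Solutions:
 v(x) = C1 + C2*erfi(sqrt(6)*x/3)


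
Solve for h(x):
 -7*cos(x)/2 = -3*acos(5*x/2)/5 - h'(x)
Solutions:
 h(x) = C1 - 3*x*acos(5*x/2)/5 + 3*sqrt(4 - 25*x^2)/25 + 7*sin(x)/2


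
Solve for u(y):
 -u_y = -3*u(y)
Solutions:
 u(y) = C1*exp(3*y)


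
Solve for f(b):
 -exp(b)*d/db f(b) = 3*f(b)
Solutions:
 f(b) = C1*exp(3*exp(-b))


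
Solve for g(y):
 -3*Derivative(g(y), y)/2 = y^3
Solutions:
 g(y) = C1 - y^4/6


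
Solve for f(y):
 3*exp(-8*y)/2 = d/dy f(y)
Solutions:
 f(y) = C1 - 3*exp(-8*y)/16


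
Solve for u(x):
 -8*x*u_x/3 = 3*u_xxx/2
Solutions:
 u(x) = C1 + Integral(C2*airyai(-2*6^(1/3)*x/3) + C3*airybi(-2*6^(1/3)*x/3), x)


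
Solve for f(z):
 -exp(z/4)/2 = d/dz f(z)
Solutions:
 f(z) = C1 - 2*exp(z/4)


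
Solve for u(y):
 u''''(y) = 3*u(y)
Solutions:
 u(y) = C1*exp(-3^(1/4)*y) + C2*exp(3^(1/4)*y) + C3*sin(3^(1/4)*y) + C4*cos(3^(1/4)*y)


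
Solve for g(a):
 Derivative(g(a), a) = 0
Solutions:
 g(a) = C1


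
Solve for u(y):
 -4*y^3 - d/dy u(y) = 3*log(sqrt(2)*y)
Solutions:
 u(y) = C1 - y^4 - 3*y*log(y) - 3*y*log(2)/2 + 3*y


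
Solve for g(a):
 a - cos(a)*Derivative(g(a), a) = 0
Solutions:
 g(a) = C1 + Integral(a/cos(a), a)


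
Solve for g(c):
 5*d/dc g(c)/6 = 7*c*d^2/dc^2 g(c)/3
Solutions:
 g(c) = C1 + C2*c^(19/14)


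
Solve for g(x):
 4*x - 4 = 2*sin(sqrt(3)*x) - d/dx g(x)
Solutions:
 g(x) = C1 - 2*x^2 + 4*x - 2*sqrt(3)*cos(sqrt(3)*x)/3


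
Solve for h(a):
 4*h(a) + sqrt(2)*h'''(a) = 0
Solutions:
 h(a) = C3*exp(-sqrt(2)*a) + (C1*sin(sqrt(6)*a/2) + C2*cos(sqrt(6)*a/2))*exp(sqrt(2)*a/2)


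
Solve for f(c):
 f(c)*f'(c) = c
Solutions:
 f(c) = -sqrt(C1 + c^2)
 f(c) = sqrt(C1 + c^2)


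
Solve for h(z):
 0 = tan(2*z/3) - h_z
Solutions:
 h(z) = C1 - 3*log(cos(2*z/3))/2


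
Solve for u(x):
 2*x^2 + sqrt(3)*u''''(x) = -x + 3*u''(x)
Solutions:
 u(x) = C1 + C2*x + C3*exp(-3^(1/4)*x) + C4*exp(3^(1/4)*x) + x^4/18 + x^3/18 + 2*sqrt(3)*x^2/9


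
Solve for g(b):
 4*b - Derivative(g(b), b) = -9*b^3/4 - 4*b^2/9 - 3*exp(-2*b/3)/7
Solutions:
 g(b) = C1 + 9*b^4/16 + 4*b^3/27 + 2*b^2 - 9*exp(-2*b/3)/14


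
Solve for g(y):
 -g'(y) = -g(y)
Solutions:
 g(y) = C1*exp(y)


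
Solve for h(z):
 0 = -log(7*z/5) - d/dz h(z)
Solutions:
 h(z) = C1 - z*log(z) + z*log(5/7) + z


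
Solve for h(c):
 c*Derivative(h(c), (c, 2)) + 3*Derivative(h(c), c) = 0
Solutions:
 h(c) = C1 + C2/c^2


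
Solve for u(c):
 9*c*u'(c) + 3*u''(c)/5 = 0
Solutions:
 u(c) = C1 + C2*erf(sqrt(30)*c/2)


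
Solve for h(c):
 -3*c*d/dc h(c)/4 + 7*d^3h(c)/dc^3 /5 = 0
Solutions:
 h(c) = C1 + Integral(C2*airyai(1470^(1/3)*c/14) + C3*airybi(1470^(1/3)*c/14), c)


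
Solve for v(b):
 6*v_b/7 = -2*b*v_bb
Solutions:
 v(b) = C1 + C2*b^(4/7)


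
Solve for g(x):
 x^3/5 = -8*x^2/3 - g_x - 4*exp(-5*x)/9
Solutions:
 g(x) = C1 - x^4/20 - 8*x^3/9 + 4*exp(-5*x)/45


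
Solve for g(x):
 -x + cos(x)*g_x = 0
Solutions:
 g(x) = C1 + Integral(x/cos(x), x)


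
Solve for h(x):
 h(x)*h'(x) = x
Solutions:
 h(x) = -sqrt(C1 + x^2)
 h(x) = sqrt(C1 + x^2)


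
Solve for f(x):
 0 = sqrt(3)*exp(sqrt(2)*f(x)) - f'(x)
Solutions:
 f(x) = sqrt(2)*(2*log(-1/(C1 + sqrt(3)*x)) - log(2))/4


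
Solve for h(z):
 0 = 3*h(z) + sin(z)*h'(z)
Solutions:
 h(z) = C1*(cos(z) + 1)^(3/2)/(cos(z) - 1)^(3/2)


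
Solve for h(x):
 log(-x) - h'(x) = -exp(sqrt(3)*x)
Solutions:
 h(x) = C1 + x*log(-x) - x + sqrt(3)*exp(sqrt(3)*x)/3


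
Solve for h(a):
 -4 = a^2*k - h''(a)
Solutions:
 h(a) = C1 + C2*a + a^4*k/12 + 2*a^2


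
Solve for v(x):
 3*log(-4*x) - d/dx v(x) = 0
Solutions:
 v(x) = C1 + 3*x*log(-x) + 3*x*(-1 + 2*log(2))


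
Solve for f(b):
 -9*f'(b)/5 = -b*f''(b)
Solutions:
 f(b) = C1 + C2*b^(14/5)


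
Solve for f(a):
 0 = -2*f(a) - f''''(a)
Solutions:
 f(a) = (C1*sin(2^(3/4)*a/2) + C2*cos(2^(3/4)*a/2))*exp(-2^(3/4)*a/2) + (C3*sin(2^(3/4)*a/2) + C4*cos(2^(3/4)*a/2))*exp(2^(3/4)*a/2)


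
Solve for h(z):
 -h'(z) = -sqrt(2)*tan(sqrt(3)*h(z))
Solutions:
 h(z) = sqrt(3)*(pi - asin(C1*exp(sqrt(6)*z)))/3
 h(z) = sqrt(3)*asin(C1*exp(sqrt(6)*z))/3


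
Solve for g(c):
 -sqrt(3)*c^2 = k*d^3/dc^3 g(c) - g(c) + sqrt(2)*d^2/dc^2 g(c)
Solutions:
 g(c) = C1*exp(-c*((sqrt(((-27 + 4*sqrt(2)/k^2)^2 - 32/k^4)/k^2)/2 - 27/(2*k) + 2*sqrt(2)/k^3)^(1/3) + sqrt(2)/k + 2/(k^2*(sqrt(((-27 + 4*sqrt(2)/k^2)^2 - 32/k^4)/k^2)/2 - 27/(2*k) + 2*sqrt(2)/k^3)^(1/3)))/3) + C2*exp(c*((sqrt(((-27 + 4*sqrt(2)/k^2)^2 - 32/k^4)/k^2)/2 - 27/(2*k) + 2*sqrt(2)/k^3)^(1/3) - sqrt(3)*I*(sqrt(((-27 + 4*sqrt(2)/k^2)^2 - 32/k^4)/k^2)/2 - 27/(2*k) + 2*sqrt(2)/k^3)^(1/3) - 2*sqrt(2)/k - 8/(k^2*(-1 + sqrt(3)*I)*(sqrt(((-27 + 4*sqrt(2)/k^2)^2 - 32/k^4)/k^2)/2 - 27/(2*k) + 2*sqrt(2)/k^3)^(1/3)))/6) + C3*exp(c*((sqrt(((-27 + 4*sqrt(2)/k^2)^2 - 32/k^4)/k^2)/2 - 27/(2*k) + 2*sqrt(2)/k^3)^(1/3) + sqrt(3)*I*(sqrt(((-27 + 4*sqrt(2)/k^2)^2 - 32/k^4)/k^2)/2 - 27/(2*k) + 2*sqrt(2)/k^3)^(1/3) - 2*sqrt(2)/k + 8/(k^2*(1 + sqrt(3)*I)*(sqrt(((-27 + 4*sqrt(2)/k^2)^2 - 32/k^4)/k^2)/2 - 27/(2*k) + 2*sqrt(2)/k^3)^(1/3)))/6) + sqrt(3)*c^2 + 2*sqrt(6)


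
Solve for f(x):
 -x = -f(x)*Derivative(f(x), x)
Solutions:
 f(x) = -sqrt(C1 + x^2)
 f(x) = sqrt(C1 + x^2)


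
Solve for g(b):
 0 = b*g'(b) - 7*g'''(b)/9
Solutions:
 g(b) = C1 + Integral(C2*airyai(21^(2/3)*b/7) + C3*airybi(21^(2/3)*b/7), b)


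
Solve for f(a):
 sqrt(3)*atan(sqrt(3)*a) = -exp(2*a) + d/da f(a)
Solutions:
 f(a) = C1 + sqrt(3)*(a*atan(sqrt(3)*a) - sqrt(3)*log(3*a^2 + 1)/6) + exp(2*a)/2


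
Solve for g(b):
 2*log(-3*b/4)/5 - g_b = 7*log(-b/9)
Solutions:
 g(b) = C1 - 33*b*log(-b)/5 + b*(-4*log(2) + 33 + 72*log(3))/5


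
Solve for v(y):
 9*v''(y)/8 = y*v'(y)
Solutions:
 v(y) = C1 + C2*erfi(2*y/3)


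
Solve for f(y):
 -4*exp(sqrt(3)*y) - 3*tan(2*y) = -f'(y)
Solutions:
 f(y) = C1 + 4*sqrt(3)*exp(sqrt(3)*y)/3 - 3*log(cos(2*y))/2


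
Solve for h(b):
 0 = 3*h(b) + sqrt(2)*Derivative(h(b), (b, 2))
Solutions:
 h(b) = C1*sin(2^(3/4)*sqrt(3)*b/2) + C2*cos(2^(3/4)*sqrt(3)*b/2)


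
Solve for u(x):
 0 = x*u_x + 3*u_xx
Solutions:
 u(x) = C1 + C2*erf(sqrt(6)*x/6)


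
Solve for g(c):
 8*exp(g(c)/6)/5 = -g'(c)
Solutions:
 g(c) = 6*log(1/(C1 + 8*c)) + 6*log(30)


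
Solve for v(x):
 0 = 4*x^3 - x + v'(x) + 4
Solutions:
 v(x) = C1 - x^4 + x^2/2 - 4*x


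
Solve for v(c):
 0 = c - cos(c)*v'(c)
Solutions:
 v(c) = C1 + Integral(c/cos(c), c)


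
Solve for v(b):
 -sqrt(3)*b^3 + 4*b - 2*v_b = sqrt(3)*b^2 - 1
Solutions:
 v(b) = C1 - sqrt(3)*b^4/8 - sqrt(3)*b^3/6 + b^2 + b/2


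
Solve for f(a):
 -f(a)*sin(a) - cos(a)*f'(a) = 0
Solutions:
 f(a) = C1*cos(a)


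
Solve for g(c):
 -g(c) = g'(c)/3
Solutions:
 g(c) = C1*exp(-3*c)


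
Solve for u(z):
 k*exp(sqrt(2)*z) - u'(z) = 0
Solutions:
 u(z) = C1 + sqrt(2)*k*exp(sqrt(2)*z)/2


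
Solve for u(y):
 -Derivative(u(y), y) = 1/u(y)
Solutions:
 u(y) = -sqrt(C1 - 2*y)
 u(y) = sqrt(C1 - 2*y)


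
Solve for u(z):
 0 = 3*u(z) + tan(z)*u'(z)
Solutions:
 u(z) = C1/sin(z)^3


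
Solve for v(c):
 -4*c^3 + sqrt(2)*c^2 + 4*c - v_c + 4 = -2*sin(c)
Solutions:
 v(c) = C1 - c^4 + sqrt(2)*c^3/3 + 2*c^2 + 4*c - 2*cos(c)


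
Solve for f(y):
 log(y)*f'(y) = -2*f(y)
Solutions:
 f(y) = C1*exp(-2*li(y))


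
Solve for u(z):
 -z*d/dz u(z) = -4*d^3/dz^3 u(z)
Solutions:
 u(z) = C1 + Integral(C2*airyai(2^(1/3)*z/2) + C3*airybi(2^(1/3)*z/2), z)


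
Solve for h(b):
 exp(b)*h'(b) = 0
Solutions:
 h(b) = C1


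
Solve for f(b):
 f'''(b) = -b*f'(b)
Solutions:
 f(b) = C1 + Integral(C2*airyai(-b) + C3*airybi(-b), b)


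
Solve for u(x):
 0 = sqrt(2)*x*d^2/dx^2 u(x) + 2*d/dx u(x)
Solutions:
 u(x) = C1 + C2*x^(1 - sqrt(2))


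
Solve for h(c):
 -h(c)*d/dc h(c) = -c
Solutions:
 h(c) = -sqrt(C1 + c^2)
 h(c) = sqrt(C1 + c^2)


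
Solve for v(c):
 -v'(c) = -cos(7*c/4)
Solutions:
 v(c) = C1 + 4*sin(7*c/4)/7


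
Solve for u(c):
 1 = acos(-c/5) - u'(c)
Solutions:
 u(c) = C1 + c*acos(-c/5) - c + sqrt(25 - c^2)


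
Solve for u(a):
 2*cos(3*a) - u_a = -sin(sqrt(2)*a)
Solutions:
 u(a) = C1 + 2*sin(3*a)/3 - sqrt(2)*cos(sqrt(2)*a)/2


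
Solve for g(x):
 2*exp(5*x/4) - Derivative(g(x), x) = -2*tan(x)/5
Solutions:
 g(x) = C1 + 8*exp(5*x/4)/5 - 2*log(cos(x))/5


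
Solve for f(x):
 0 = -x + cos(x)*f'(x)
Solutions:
 f(x) = C1 + Integral(x/cos(x), x)


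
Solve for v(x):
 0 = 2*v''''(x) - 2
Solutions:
 v(x) = C1 + C2*x + C3*x^2 + C4*x^3 + x^4/24


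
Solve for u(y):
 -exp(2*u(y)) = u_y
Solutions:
 u(y) = log(-sqrt(-1/(C1 - y))) - log(2)/2
 u(y) = log(-1/(C1 - y))/2 - log(2)/2


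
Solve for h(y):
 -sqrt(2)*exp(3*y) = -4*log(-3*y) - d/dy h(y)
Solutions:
 h(y) = C1 - 4*y*log(-y) + 4*y*(1 - log(3)) + sqrt(2)*exp(3*y)/3


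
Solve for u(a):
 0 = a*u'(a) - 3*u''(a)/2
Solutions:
 u(a) = C1 + C2*erfi(sqrt(3)*a/3)


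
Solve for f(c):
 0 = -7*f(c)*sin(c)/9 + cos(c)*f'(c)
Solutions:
 f(c) = C1/cos(c)^(7/9)


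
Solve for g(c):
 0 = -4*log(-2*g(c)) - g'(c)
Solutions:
 Integral(1/(log(-_y) + log(2)), (_y, g(c)))/4 = C1 - c


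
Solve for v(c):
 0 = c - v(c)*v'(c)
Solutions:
 v(c) = -sqrt(C1 + c^2)
 v(c) = sqrt(C1 + c^2)


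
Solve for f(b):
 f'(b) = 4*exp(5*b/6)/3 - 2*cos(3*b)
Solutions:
 f(b) = C1 + 8*exp(5*b/6)/5 - 2*sin(3*b)/3


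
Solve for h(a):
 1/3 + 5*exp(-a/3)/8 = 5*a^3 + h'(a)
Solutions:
 h(a) = C1 - 5*a^4/4 + a/3 - 15*exp(-a/3)/8


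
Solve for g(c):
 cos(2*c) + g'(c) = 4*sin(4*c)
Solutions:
 g(c) = C1 - sin(2*c)/2 - cos(4*c)


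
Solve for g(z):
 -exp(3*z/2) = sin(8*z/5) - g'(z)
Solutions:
 g(z) = C1 + 2*exp(3*z/2)/3 - 5*cos(8*z/5)/8


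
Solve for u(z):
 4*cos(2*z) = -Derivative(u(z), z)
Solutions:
 u(z) = C1 - 2*sin(2*z)


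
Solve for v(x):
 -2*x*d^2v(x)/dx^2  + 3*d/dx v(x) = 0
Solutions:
 v(x) = C1 + C2*x^(5/2)


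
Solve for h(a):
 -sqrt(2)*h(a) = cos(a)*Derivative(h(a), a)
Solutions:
 h(a) = C1*(sin(a) - 1)^(sqrt(2)/2)/(sin(a) + 1)^(sqrt(2)/2)


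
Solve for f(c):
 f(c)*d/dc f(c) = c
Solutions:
 f(c) = -sqrt(C1 + c^2)
 f(c) = sqrt(C1 + c^2)


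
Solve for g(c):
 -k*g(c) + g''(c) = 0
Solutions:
 g(c) = C1*exp(-c*sqrt(k)) + C2*exp(c*sqrt(k))


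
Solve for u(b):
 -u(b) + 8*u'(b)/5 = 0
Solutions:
 u(b) = C1*exp(5*b/8)


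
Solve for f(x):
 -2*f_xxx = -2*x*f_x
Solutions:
 f(x) = C1 + Integral(C2*airyai(x) + C3*airybi(x), x)


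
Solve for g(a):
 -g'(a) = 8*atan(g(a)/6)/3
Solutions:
 Integral(1/atan(_y/6), (_y, g(a))) = C1 - 8*a/3


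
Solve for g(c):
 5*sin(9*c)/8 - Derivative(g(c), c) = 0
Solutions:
 g(c) = C1 - 5*cos(9*c)/72


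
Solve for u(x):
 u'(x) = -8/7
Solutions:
 u(x) = C1 - 8*x/7


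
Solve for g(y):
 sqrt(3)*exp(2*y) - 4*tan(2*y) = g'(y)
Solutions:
 g(y) = C1 + sqrt(3)*exp(2*y)/2 + 2*log(cos(2*y))


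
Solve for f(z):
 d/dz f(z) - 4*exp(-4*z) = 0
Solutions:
 f(z) = C1 - exp(-4*z)


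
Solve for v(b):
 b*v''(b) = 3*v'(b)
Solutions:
 v(b) = C1 + C2*b^4


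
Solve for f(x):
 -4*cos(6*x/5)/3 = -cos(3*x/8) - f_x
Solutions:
 f(x) = C1 - 8*sin(3*x/8)/3 + 10*sin(6*x/5)/9


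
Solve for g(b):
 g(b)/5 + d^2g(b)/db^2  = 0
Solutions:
 g(b) = C1*sin(sqrt(5)*b/5) + C2*cos(sqrt(5)*b/5)


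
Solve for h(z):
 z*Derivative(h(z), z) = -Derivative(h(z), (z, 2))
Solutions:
 h(z) = C1 + C2*erf(sqrt(2)*z/2)


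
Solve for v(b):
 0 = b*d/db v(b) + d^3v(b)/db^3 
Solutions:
 v(b) = C1 + Integral(C2*airyai(-b) + C3*airybi(-b), b)


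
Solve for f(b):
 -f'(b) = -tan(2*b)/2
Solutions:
 f(b) = C1 - log(cos(2*b))/4


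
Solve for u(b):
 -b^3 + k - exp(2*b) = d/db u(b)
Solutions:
 u(b) = C1 - b^4/4 + b*k - exp(2*b)/2


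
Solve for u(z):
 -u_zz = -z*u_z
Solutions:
 u(z) = C1 + C2*erfi(sqrt(2)*z/2)


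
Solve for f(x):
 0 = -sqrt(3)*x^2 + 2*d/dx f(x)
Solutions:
 f(x) = C1 + sqrt(3)*x^3/6


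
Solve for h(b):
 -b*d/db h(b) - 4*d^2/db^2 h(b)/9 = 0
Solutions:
 h(b) = C1 + C2*erf(3*sqrt(2)*b/4)


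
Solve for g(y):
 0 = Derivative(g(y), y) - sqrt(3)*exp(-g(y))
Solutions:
 g(y) = log(C1 + sqrt(3)*y)


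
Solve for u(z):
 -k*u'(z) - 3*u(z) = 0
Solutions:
 u(z) = C1*exp(-3*z/k)


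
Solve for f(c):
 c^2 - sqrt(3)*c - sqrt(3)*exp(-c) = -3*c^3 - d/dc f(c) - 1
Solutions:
 f(c) = C1 - 3*c^4/4 - c^3/3 + sqrt(3)*c^2/2 - c - sqrt(3)*exp(-c)


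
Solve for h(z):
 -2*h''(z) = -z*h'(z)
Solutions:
 h(z) = C1 + C2*erfi(z/2)


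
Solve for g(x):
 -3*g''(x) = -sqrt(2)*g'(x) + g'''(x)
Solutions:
 g(x) = C1 + C2*exp(x*(-3 + sqrt(4*sqrt(2) + 9))/2) + C3*exp(-x*(3 + sqrt(4*sqrt(2) + 9))/2)


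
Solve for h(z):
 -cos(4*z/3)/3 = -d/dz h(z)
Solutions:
 h(z) = C1 + sin(4*z/3)/4


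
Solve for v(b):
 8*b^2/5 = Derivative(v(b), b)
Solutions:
 v(b) = C1 + 8*b^3/15


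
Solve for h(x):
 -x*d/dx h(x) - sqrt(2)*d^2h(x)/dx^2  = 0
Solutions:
 h(x) = C1 + C2*erf(2^(1/4)*x/2)


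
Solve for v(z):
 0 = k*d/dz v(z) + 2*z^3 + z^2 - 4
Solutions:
 v(z) = C1 - z^4/(2*k) - z^3/(3*k) + 4*z/k


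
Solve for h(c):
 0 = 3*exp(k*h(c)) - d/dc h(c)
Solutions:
 h(c) = Piecewise((log(-1/(C1*k + 3*c*k))/k, Ne(k, 0)), (nan, True))
 h(c) = Piecewise((C1 + 3*c, Eq(k, 0)), (nan, True))


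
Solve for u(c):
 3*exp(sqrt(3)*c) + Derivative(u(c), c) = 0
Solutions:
 u(c) = C1 - sqrt(3)*exp(sqrt(3)*c)


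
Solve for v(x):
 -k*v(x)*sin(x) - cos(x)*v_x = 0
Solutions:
 v(x) = C1*exp(k*log(cos(x)))


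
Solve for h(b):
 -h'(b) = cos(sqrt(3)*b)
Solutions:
 h(b) = C1 - sqrt(3)*sin(sqrt(3)*b)/3


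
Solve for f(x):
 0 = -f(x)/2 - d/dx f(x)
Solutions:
 f(x) = C1*exp(-x/2)


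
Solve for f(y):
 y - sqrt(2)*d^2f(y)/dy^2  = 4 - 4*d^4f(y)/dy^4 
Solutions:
 f(y) = C1 + C2*y + C3*exp(-2^(1/4)*y/2) + C4*exp(2^(1/4)*y/2) + sqrt(2)*y^3/12 - sqrt(2)*y^2


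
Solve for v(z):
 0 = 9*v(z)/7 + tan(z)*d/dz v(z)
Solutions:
 v(z) = C1/sin(z)^(9/7)


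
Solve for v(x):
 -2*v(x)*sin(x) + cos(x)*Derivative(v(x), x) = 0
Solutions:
 v(x) = C1/cos(x)^2


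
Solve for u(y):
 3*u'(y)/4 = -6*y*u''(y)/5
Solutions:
 u(y) = C1 + C2*y^(3/8)


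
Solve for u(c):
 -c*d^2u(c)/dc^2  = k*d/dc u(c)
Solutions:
 u(c) = C1 + c^(1 - re(k))*(C2*sin(log(c)*Abs(im(k))) + C3*cos(log(c)*im(k)))


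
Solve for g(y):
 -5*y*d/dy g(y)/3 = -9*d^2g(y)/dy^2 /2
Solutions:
 g(y) = C1 + C2*erfi(sqrt(15)*y/9)


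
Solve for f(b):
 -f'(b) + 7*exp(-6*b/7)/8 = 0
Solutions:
 f(b) = C1 - 49*exp(-6*b/7)/48


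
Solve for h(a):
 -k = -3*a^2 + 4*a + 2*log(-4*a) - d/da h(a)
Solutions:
 h(a) = C1 - a^3 + 2*a^2 + a*(k - 2 + 4*log(2)) + 2*a*log(-a)


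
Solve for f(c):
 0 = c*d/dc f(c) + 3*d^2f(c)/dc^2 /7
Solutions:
 f(c) = C1 + C2*erf(sqrt(42)*c/6)


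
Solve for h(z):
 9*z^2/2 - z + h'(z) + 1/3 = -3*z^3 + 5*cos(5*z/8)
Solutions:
 h(z) = C1 - 3*z^4/4 - 3*z^3/2 + z^2/2 - z/3 + 8*sin(5*z/8)


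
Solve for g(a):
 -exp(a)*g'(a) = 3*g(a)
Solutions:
 g(a) = C1*exp(3*exp(-a))


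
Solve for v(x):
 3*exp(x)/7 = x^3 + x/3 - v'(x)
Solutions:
 v(x) = C1 + x^4/4 + x^2/6 - 3*exp(x)/7


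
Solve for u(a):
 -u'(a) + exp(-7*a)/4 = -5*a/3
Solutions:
 u(a) = C1 + 5*a^2/6 - exp(-7*a)/28


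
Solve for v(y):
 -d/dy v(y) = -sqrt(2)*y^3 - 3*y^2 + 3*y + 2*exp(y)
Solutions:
 v(y) = C1 + sqrt(2)*y^4/4 + y^3 - 3*y^2/2 - 2*exp(y)


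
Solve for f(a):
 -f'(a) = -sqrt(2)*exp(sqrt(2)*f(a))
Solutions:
 f(a) = sqrt(2)*(2*log(-1/(C1 + sqrt(2)*a)) - log(2))/4


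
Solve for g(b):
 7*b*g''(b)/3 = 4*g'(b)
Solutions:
 g(b) = C1 + C2*b^(19/7)


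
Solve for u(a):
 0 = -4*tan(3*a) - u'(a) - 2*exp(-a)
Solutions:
 u(a) = C1 - 2*log(tan(3*a)^2 + 1)/3 + 2*exp(-a)


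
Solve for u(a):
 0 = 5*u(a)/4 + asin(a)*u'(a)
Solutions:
 u(a) = C1*exp(-5*Integral(1/asin(a), a)/4)


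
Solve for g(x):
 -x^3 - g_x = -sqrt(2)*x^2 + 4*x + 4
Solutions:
 g(x) = C1 - x^4/4 + sqrt(2)*x^3/3 - 2*x^2 - 4*x


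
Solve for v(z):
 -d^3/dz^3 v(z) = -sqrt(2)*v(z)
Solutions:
 v(z) = C3*exp(2^(1/6)*z) + (C1*sin(2^(1/6)*sqrt(3)*z/2) + C2*cos(2^(1/6)*sqrt(3)*z/2))*exp(-2^(1/6)*z/2)


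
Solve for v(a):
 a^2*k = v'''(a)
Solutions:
 v(a) = C1 + C2*a + C3*a^2 + a^5*k/60


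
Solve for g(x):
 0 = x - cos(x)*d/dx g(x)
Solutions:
 g(x) = C1 + Integral(x/cos(x), x)


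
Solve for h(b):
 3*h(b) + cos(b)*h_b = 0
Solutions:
 h(b) = C1*(sin(b) - 1)^(3/2)/(sin(b) + 1)^(3/2)


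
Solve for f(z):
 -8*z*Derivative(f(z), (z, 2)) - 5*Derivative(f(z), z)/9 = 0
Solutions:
 f(z) = C1 + C2*z^(67/72)


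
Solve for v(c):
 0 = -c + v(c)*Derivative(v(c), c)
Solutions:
 v(c) = -sqrt(C1 + c^2)
 v(c) = sqrt(C1 + c^2)


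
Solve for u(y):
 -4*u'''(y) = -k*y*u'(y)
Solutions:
 u(y) = C1 + Integral(C2*airyai(2^(1/3)*k^(1/3)*y/2) + C3*airybi(2^(1/3)*k^(1/3)*y/2), y)


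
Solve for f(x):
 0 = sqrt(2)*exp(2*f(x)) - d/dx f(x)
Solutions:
 f(x) = log(-sqrt(-1/(C1 + sqrt(2)*x))) - log(2)/2
 f(x) = log(-1/(C1 + sqrt(2)*x))/2 - log(2)/2


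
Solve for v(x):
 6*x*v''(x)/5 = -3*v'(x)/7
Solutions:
 v(x) = C1 + C2*x^(9/14)


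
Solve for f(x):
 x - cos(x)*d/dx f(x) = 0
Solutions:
 f(x) = C1 + Integral(x/cos(x), x)


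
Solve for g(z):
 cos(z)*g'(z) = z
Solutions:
 g(z) = C1 + Integral(z/cos(z), z)


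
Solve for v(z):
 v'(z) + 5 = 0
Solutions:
 v(z) = C1 - 5*z


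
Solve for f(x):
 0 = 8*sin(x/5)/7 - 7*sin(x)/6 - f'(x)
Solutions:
 f(x) = C1 - 40*cos(x/5)/7 + 7*cos(x)/6


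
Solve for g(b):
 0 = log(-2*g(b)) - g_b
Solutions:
 -Integral(1/(log(-_y) + log(2)), (_y, g(b))) = C1 - b


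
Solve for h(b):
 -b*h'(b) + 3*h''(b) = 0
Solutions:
 h(b) = C1 + C2*erfi(sqrt(6)*b/6)


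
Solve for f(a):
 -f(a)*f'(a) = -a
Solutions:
 f(a) = -sqrt(C1 + a^2)
 f(a) = sqrt(C1 + a^2)


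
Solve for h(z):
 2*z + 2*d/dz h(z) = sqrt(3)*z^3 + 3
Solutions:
 h(z) = C1 + sqrt(3)*z^4/8 - z^2/2 + 3*z/2


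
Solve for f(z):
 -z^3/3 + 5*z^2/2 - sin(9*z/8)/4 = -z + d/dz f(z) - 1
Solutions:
 f(z) = C1 - z^4/12 + 5*z^3/6 + z^2/2 + z + 2*cos(9*z/8)/9


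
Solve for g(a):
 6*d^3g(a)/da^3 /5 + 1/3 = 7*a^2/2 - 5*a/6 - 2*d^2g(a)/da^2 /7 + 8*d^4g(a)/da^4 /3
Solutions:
 g(a) = C1 + C2*a + C3*exp(a*(63 - sqrt(12369))/280) + C4*exp(a*(63 + sqrt(12369))/280) + 49*a^4/48 - 6349*a^3/360 + 67193*a^2/200


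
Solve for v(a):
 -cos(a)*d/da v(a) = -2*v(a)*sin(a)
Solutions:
 v(a) = C1/cos(a)^2


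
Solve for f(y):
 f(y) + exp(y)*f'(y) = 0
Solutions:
 f(y) = C1*exp(exp(-y))


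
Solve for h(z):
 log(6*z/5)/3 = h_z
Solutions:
 h(z) = C1 + z*log(z)/3 - z*log(5)/3 - z/3 + z*log(6)/3


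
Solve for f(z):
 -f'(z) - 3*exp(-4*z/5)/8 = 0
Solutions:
 f(z) = C1 + 15*exp(-4*z/5)/32


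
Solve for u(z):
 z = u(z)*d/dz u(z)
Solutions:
 u(z) = -sqrt(C1 + z^2)
 u(z) = sqrt(C1 + z^2)


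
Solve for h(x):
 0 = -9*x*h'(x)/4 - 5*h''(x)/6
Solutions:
 h(x) = C1 + C2*erf(3*sqrt(15)*x/10)


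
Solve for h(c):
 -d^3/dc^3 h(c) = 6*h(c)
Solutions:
 h(c) = C3*exp(-6^(1/3)*c) + (C1*sin(2^(1/3)*3^(5/6)*c/2) + C2*cos(2^(1/3)*3^(5/6)*c/2))*exp(6^(1/3)*c/2)


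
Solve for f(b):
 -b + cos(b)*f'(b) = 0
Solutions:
 f(b) = C1 + Integral(b/cos(b), b)


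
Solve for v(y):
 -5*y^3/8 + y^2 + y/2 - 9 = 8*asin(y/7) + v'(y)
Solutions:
 v(y) = C1 - 5*y^4/32 + y^3/3 + y^2/4 - 8*y*asin(y/7) - 9*y - 8*sqrt(49 - y^2)


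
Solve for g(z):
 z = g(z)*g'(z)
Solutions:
 g(z) = -sqrt(C1 + z^2)
 g(z) = sqrt(C1 + z^2)


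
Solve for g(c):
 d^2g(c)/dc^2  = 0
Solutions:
 g(c) = C1 + C2*c


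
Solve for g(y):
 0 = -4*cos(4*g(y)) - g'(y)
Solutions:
 g(y) = -asin((C1 + exp(32*y))/(C1 - exp(32*y)))/4 + pi/4
 g(y) = asin((C1 + exp(32*y))/(C1 - exp(32*y)))/4


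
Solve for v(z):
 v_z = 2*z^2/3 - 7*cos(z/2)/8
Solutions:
 v(z) = C1 + 2*z^3/9 - 7*sin(z/2)/4


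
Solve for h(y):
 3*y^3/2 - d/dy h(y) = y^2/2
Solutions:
 h(y) = C1 + 3*y^4/8 - y^3/6


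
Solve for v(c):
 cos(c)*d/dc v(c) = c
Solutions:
 v(c) = C1 + Integral(c/cos(c), c)


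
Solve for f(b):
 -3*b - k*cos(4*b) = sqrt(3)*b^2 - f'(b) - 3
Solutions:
 f(b) = C1 + sqrt(3)*b^3/3 + 3*b^2/2 - 3*b + k*sin(4*b)/4


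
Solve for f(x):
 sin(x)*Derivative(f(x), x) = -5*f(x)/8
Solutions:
 f(x) = C1*(cos(x) + 1)^(5/16)/(cos(x) - 1)^(5/16)


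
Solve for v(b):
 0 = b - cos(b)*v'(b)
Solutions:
 v(b) = C1 + Integral(b/cos(b), b)


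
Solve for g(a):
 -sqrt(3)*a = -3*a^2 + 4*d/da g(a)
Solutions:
 g(a) = C1 + a^3/4 - sqrt(3)*a^2/8


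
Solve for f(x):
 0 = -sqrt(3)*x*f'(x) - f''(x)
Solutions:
 f(x) = C1 + C2*erf(sqrt(2)*3^(1/4)*x/2)
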